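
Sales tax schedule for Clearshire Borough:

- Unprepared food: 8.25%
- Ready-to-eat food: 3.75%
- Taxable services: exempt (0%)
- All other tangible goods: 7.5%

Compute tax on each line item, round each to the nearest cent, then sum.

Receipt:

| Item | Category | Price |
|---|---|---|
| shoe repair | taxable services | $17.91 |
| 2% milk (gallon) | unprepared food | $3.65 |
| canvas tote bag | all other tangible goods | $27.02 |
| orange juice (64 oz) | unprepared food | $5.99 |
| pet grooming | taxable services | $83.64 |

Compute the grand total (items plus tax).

Shoe repair $17.91: taxable services → 0% → $0.00
2% milk (gallon) $3.65: unprepared food → 8.25% → $0.30
Canvas tote bag $27.02: all other tangible goods → 7.5% → $2.03
Orange juice (64 oz) $5.99: unprepared food → 8.25% → $0.49
Pet grooming $83.64: taxable services → 0% → $0.00
Subtotal = $138.21; tax = $2.82; total due = $141.03

$141.03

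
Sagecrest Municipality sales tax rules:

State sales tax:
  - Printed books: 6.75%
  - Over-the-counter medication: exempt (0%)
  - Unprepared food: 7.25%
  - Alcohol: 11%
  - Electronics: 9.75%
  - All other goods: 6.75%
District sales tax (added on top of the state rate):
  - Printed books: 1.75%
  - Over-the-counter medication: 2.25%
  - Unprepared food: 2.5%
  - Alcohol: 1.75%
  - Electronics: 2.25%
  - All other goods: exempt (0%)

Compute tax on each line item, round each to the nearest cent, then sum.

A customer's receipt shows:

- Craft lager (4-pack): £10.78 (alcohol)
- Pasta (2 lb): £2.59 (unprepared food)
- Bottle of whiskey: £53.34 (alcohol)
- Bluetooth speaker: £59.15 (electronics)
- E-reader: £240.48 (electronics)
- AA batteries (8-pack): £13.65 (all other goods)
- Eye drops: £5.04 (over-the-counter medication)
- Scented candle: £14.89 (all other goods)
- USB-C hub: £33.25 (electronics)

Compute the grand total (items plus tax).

Craft lager (4-pack) £10.78: alcohol → 11% + 1.75% district = 12.75% → £1.37
Pasta (2 lb) £2.59: unprepared food → 7.25% + 2.5% district = 9.75% → £0.25
Bottle of whiskey £53.34: alcohol → 11% + 1.75% district = 12.75% → £6.80
Bluetooth speaker £59.15: electronics → 9.75% + 2.25% district = 12% → £7.10
E-reader £240.48: electronics → 9.75% + 2.25% district = 12% → £28.86
AA batteries (8-pack) £13.65: all other goods → 6.75% + 0% district = 6.75% → £0.92
Eye drops £5.04: over-the-counter medication → 0% + 2.25% district = 2.25% → £0.11
Scented candle £14.89: all other goods → 6.75% + 0% district = 6.75% → £1.01
USB-C hub £33.25: electronics → 9.75% + 2.25% district = 12% → £3.99
Subtotal = £433.17; tax = £50.41; total due = £483.58

£483.58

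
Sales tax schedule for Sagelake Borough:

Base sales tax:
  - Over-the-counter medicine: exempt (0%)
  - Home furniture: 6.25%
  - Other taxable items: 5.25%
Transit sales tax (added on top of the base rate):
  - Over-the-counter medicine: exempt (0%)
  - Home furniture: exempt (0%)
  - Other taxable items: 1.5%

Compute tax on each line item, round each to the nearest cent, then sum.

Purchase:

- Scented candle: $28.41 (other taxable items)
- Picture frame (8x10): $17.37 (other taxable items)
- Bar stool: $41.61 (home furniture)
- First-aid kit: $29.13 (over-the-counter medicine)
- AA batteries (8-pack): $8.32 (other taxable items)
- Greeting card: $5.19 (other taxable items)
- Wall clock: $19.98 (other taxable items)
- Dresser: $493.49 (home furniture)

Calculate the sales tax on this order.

Scented candle $28.41: other taxable items → 5.25% + 1.5% transit = 6.75% → $1.92
Picture frame (8x10) $17.37: other taxable items → 5.25% + 1.5% transit = 6.75% → $1.17
Bar stool $41.61: home furniture → 6.25% + 0% transit = 6.25% → $2.60
First-aid kit $29.13: over-the-counter medicine → 0% + 0% transit = 0% → $0.00
AA batteries (8-pack) $8.32: other taxable items → 5.25% + 1.5% transit = 6.75% → $0.56
Greeting card $5.19: other taxable items → 5.25% + 1.5% transit = 6.75% → $0.35
Wall clock $19.98: other taxable items → 5.25% + 1.5% transit = 6.75% → $1.35
Dresser $493.49: home furniture → 6.25% + 0% transit = 6.25% → $30.84
Total tax = $1.92 + $1.17 + $2.60 + $0.56 + $0.35 + $1.35 + $30.84 = $38.79

$38.79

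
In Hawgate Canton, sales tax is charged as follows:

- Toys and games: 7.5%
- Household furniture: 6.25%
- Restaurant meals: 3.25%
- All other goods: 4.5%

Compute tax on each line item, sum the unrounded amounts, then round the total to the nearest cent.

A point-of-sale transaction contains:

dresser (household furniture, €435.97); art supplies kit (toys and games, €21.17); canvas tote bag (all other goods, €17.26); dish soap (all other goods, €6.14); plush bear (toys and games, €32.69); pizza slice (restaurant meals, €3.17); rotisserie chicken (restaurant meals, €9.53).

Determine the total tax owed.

Dresser €435.97: household furniture → 6.25% → €27.248125
Art supplies kit €21.17: toys and games → 7.5% → €1.58775
Canvas tote bag €17.26: all other goods → 4.5% → €0.7767
Dish soap €6.14: all other goods → 4.5% → €0.2763
Plush bear €32.69: toys and games → 7.5% → €2.45175
Pizza slice €3.17: restaurant meals → 3.25% → €0.103025
Rotisserie chicken €9.53: restaurant meals → 3.25% → €0.309725
Unrounded tax sum = €32.753375 → €32.75

€32.75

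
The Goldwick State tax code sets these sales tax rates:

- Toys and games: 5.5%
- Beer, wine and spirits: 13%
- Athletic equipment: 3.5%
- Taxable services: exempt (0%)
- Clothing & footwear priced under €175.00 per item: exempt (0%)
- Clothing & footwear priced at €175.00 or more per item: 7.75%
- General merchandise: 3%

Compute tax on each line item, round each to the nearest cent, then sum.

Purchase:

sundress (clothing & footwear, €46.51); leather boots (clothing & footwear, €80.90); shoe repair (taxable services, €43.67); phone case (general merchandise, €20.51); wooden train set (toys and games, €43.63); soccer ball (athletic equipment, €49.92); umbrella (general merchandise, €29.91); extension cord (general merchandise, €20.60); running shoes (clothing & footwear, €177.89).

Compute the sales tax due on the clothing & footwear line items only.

Sundress €46.51: clothing & footwear, under €175.00 → 0% → €0.00
Leather boots €80.90: clothing & footwear, under €175.00 → 0% → €0.00
Running shoes €177.89: clothing & footwear, €175.00 or more → 7.75% → €13.79
Tax on clothing & footwear = €0.00 + €0.00 + €13.79 = €13.79

€13.79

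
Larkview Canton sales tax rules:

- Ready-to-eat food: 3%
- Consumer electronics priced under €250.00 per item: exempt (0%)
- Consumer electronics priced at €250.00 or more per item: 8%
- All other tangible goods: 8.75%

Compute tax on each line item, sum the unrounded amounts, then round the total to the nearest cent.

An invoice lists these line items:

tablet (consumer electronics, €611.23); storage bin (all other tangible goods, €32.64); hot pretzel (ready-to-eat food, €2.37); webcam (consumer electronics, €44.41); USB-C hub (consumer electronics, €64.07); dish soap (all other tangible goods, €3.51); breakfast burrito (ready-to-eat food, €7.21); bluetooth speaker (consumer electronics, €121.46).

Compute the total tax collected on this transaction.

Tablet €611.23: consumer electronics, €250.00 or more → 8% → €48.8984
Storage bin €32.64: all other tangible goods → 8.75% → €2.856
Hot pretzel €2.37: ready-to-eat food → 3% → €0.0711
Webcam €44.41: consumer electronics, under €250.00 → 0% → €0.00
USB-C hub €64.07: consumer electronics, under €250.00 → 0% → €0.00
Dish soap €3.51: all other tangible goods → 8.75% → €0.307125
Breakfast burrito €7.21: ready-to-eat food → 3% → €0.2163
Bluetooth speaker €121.46: consumer electronics, under €250.00 → 0% → €0.00
Unrounded tax sum = €52.348925 → €52.35

€52.35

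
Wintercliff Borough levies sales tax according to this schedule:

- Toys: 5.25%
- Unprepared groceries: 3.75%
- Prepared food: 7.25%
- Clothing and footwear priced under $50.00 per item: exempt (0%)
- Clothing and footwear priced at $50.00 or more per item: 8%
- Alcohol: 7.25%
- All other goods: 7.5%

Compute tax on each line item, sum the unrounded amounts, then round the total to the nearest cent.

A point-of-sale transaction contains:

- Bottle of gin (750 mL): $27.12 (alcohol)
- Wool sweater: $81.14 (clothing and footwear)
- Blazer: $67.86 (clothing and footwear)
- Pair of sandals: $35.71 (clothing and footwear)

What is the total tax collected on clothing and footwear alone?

Wool sweater $81.14: clothing and footwear, $50.00 or more → 8% → $6.4912
Blazer $67.86: clothing and footwear, $50.00 or more → 8% → $5.4288
Pair of sandals $35.71: clothing and footwear, under $50.00 → 0% → $0.00
Tax on clothing and footwear: unrounded sum = $11.92 → $11.92

$11.92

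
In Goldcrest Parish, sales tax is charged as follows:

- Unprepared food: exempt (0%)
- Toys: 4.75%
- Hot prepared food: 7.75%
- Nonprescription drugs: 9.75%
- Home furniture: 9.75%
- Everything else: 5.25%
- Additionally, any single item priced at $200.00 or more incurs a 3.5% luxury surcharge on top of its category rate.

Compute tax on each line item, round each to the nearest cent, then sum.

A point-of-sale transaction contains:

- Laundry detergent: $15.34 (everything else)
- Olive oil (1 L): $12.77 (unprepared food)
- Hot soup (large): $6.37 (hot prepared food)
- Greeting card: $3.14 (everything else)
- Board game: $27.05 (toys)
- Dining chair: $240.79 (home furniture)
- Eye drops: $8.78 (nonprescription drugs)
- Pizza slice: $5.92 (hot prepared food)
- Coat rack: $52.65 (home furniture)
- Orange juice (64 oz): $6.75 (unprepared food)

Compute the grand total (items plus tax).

Laundry detergent $15.34: everything else → 5.25% → $0.81
Olive oil (1 L) $12.77: unprepared food → 0% → $0.00
Hot soup (large) $6.37: hot prepared food → 7.75% → $0.49
Greeting card $3.14: everything else → 5.25% → $0.16
Board game $27.05: toys → 4.75% → $1.28
Dining chair $240.79: home furniture → 9.75% + 3.5% surcharge = 13.25% → $31.90
Eye drops $8.78: nonprescription drugs → 9.75% → $0.86
Pizza slice $5.92: hot prepared food → 7.75% → $0.46
Coat rack $52.65: home furniture → 9.75% → $5.13
Orange juice (64 oz) $6.75: unprepared food → 0% → $0.00
Subtotal = $379.56; tax = $41.09; total due = $420.65

$420.65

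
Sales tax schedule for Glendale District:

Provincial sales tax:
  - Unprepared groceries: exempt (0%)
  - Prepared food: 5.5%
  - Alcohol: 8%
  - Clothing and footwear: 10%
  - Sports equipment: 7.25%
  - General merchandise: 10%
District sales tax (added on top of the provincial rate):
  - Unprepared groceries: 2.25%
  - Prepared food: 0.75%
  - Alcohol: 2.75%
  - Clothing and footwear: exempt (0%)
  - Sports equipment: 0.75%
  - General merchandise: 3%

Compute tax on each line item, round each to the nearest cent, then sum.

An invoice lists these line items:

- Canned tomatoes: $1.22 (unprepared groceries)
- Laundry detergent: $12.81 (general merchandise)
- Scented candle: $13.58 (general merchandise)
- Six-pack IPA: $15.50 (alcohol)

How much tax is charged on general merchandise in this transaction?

Laundry detergent $12.81: general merchandise → 10% + 3% district = 13% → $1.67
Scented candle $13.58: general merchandise → 10% + 3% district = 13% → $1.77
Tax on general merchandise = $1.67 + $1.77 = $3.44

$3.44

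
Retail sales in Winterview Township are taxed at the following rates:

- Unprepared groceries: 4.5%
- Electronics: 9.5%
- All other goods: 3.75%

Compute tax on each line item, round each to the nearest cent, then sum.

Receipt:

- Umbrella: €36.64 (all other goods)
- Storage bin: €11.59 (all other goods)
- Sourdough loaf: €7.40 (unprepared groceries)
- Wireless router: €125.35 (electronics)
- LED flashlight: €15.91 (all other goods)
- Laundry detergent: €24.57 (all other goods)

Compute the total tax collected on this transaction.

Umbrella €36.64: all other goods → 3.75% → €1.37
Storage bin €11.59: all other goods → 3.75% → €0.43
Sourdough loaf €7.40: unprepared groceries → 4.5% → €0.33
Wireless router €125.35: electronics → 9.5% → €11.91
LED flashlight €15.91: all other goods → 3.75% → €0.60
Laundry detergent €24.57: all other goods → 3.75% → €0.92
Total tax = €1.37 + €0.43 + €0.33 + €11.91 + €0.60 + €0.92 = €15.56

€15.56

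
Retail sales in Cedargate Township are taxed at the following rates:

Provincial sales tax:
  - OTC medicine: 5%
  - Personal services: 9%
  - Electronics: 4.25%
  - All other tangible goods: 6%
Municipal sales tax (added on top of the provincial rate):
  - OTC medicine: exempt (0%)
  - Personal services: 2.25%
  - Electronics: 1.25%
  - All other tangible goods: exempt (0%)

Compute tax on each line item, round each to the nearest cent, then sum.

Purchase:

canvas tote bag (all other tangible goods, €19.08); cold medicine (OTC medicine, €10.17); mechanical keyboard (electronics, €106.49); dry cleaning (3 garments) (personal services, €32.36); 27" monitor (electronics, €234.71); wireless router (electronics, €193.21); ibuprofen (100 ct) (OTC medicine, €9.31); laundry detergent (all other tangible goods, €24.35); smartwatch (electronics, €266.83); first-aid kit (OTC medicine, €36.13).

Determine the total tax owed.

€53.11

Canvas tote bag €19.08: all other tangible goods → 6% + 0% municipal = 6% → €1.14
Cold medicine €10.17: OTC medicine → 5% + 0% municipal = 5% → €0.51
Mechanical keyboard €106.49: electronics → 4.25% + 1.25% municipal = 5.5% → €5.86
Dry cleaning (3 garments) €32.36: personal services → 9% + 2.25% municipal = 11.25% → €3.64
27" monitor €234.71: electronics → 4.25% + 1.25% municipal = 5.5% → €12.91
Wireless router €193.21: electronics → 4.25% + 1.25% municipal = 5.5% → €10.63
Ibuprofen (100 ct) €9.31: OTC medicine → 5% + 0% municipal = 5% → €0.47
Laundry detergent €24.35: all other tangible goods → 6% + 0% municipal = 6% → €1.46
Smartwatch €266.83: electronics → 4.25% + 1.25% municipal = 5.5% → €14.68
First-aid kit €36.13: OTC medicine → 5% + 0% municipal = 5% → €1.81
Total tax = €1.14 + €0.51 + €5.86 + €3.64 + €12.91 + €10.63 + €0.47 + €1.46 + €14.68 + €1.81 = €53.11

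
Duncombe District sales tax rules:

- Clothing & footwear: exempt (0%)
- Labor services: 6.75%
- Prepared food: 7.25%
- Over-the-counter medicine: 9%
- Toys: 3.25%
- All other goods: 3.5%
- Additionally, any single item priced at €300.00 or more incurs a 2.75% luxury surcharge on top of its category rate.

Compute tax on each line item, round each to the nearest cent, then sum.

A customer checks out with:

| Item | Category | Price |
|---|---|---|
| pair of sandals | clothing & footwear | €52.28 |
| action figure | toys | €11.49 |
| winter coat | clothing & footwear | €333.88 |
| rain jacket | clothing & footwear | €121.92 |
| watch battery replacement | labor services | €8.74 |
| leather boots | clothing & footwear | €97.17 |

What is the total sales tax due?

Pair of sandals €52.28: clothing & footwear → 0% → €0.00
Action figure €11.49: toys → 3.25% → €0.37
Winter coat €333.88: clothing & footwear → 0% + 2.75% surcharge = 2.75% → €9.18
Rain jacket €121.92: clothing & footwear → 0% → €0.00
Watch battery replacement €8.74: labor services → 6.75% → €0.59
Leather boots €97.17: clothing & footwear → 0% → €0.00
Total tax = €0.37 + €9.18 + €0.59 = €10.14

€10.14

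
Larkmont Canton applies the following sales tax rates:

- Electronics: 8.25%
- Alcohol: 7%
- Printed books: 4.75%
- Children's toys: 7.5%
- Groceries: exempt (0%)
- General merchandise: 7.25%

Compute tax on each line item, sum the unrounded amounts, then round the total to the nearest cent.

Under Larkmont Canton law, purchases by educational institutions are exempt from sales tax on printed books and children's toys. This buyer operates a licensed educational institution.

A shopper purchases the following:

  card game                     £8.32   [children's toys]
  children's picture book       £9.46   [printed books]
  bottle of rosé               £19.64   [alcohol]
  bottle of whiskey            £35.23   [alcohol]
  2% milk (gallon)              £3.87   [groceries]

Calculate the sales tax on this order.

Card game £8.32: children's toys, buyer-exempt → 0% → £0.00
Children's picture book £9.46: printed books, buyer-exempt → 0% → £0.00
Bottle of rosé £19.64: alcohol → 7% → £1.3748
Bottle of whiskey £35.23: alcohol → 7% → £2.4661
2% milk (gallon) £3.87: groceries → 0% → £0.00
Unrounded tax sum = £3.8409 → £3.84

£3.84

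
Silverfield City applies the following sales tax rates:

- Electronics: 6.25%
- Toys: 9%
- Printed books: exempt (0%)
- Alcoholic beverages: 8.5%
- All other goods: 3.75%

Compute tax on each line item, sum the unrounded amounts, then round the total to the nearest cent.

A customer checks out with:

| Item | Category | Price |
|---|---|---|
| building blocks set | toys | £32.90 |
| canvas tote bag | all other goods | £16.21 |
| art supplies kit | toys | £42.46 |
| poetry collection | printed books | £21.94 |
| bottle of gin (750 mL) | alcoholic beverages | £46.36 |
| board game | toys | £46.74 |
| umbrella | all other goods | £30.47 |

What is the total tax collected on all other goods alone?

Canvas tote bag £16.21: all other goods → 3.75% → £0.607875
Umbrella £30.47: all other goods → 3.75% → £1.142625
Tax on all other goods: unrounded sum = £1.7505 → £1.75

£1.75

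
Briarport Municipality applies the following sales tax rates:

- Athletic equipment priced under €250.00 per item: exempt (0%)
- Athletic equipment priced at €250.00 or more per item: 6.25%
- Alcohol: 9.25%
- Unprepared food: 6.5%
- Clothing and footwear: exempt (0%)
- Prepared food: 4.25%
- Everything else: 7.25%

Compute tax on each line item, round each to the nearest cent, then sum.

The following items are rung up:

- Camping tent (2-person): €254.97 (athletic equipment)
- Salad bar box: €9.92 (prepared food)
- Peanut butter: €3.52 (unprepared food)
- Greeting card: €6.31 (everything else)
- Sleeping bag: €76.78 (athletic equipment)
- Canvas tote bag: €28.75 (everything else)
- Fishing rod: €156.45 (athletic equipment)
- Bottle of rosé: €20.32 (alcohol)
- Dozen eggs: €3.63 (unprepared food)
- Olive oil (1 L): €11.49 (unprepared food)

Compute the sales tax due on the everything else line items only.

€2.54

Greeting card €6.31: everything else → 7.25% → €0.46
Canvas tote bag €28.75: everything else → 7.25% → €2.08
Tax on everything else = €0.46 + €2.08 = €2.54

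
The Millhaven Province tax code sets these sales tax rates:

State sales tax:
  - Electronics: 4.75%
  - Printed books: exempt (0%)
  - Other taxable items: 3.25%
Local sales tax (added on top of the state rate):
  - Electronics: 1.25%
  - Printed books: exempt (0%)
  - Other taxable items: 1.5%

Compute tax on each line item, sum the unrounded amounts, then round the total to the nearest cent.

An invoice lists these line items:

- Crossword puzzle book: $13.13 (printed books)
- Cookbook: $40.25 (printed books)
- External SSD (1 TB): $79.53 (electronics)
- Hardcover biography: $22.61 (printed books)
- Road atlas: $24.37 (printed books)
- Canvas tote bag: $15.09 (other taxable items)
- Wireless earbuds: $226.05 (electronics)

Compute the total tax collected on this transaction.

Crossword puzzle book $13.13: printed books → 0% + 0% local = 0% → $0.00
Cookbook $40.25: printed books → 0% + 0% local = 0% → $0.00
External SSD (1 TB) $79.53: electronics → 4.75% + 1.25% local = 6% → $4.7718
Hardcover biography $22.61: printed books → 0% + 0% local = 0% → $0.00
Road atlas $24.37: printed books → 0% + 0% local = 0% → $0.00
Canvas tote bag $15.09: other taxable items → 3.25% + 1.5% local = 4.75% → $0.716775
Wireless earbuds $226.05: electronics → 4.75% + 1.25% local = 6% → $13.563
Unrounded tax sum = $19.051575 → $19.05

$19.05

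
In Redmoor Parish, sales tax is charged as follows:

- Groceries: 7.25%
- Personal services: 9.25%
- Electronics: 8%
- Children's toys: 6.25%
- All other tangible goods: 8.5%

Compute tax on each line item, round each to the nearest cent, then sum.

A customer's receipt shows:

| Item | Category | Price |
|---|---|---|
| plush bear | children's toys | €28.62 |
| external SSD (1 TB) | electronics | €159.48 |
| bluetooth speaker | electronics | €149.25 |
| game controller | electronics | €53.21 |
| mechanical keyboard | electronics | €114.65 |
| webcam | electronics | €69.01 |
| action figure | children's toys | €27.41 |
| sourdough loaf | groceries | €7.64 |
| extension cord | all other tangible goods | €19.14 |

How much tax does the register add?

Plush bear €28.62: children's toys → 6.25% → €1.79
External SSD (1 TB) €159.48: electronics → 8% → €12.76
Bluetooth speaker €149.25: electronics → 8% → €11.94
Game controller €53.21: electronics → 8% → €4.26
Mechanical keyboard €114.65: electronics → 8% → €9.17
Webcam €69.01: electronics → 8% → €5.52
Action figure €27.41: children's toys → 6.25% → €1.71
Sourdough loaf €7.64: groceries → 7.25% → €0.55
Extension cord €19.14: all other tangible goods → 8.5% → €1.63
Total tax = €1.79 + €12.76 + €11.94 + €4.26 + €9.17 + €5.52 + €1.71 + €0.55 + €1.63 = €49.33

€49.33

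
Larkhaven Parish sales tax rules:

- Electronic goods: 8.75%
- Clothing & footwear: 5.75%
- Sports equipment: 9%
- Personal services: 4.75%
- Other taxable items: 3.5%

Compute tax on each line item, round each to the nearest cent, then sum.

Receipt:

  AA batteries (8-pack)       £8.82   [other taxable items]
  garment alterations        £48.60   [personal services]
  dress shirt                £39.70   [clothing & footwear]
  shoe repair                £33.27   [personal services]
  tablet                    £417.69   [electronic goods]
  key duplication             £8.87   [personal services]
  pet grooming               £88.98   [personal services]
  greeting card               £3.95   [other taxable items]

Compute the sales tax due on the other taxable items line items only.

AA batteries (8-pack) £8.82: other taxable items → 3.5% → £0.31
Greeting card £3.95: other taxable items → 3.5% → £0.14
Tax on other taxable items = £0.31 + £0.14 = £0.45

£0.45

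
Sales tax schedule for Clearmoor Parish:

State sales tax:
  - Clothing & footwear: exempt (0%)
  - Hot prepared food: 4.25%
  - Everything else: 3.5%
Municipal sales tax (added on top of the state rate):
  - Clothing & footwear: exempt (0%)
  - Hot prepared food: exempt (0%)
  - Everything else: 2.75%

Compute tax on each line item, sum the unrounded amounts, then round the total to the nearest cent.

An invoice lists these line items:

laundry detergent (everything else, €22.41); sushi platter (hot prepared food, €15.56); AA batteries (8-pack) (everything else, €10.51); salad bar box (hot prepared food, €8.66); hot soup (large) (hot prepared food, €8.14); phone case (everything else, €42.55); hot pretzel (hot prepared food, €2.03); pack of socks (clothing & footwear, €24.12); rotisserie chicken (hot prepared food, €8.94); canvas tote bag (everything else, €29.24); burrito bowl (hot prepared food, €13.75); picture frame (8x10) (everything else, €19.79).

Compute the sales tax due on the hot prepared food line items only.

Sushi platter €15.56: hot prepared food → 4.25% + 0% municipal = 4.25% → €0.6613
Salad bar box €8.66: hot prepared food → 4.25% + 0% municipal = 4.25% → €0.36805
Hot soup (large) €8.14: hot prepared food → 4.25% + 0% municipal = 4.25% → €0.34595
Hot pretzel €2.03: hot prepared food → 4.25% + 0% municipal = 4.25% → €0.086275
Rotisserie chicken €8.94: hot prepared food → 4.25% + 0% municipal = 4.25% → €0.37995
Burrito bowl €13.75: hot prepared food → 4.25% + 0% municipal = 4.25% → €0.584375
Tax on hot prepared food: unrounded sum = €2.4259 → €2.43

€2.43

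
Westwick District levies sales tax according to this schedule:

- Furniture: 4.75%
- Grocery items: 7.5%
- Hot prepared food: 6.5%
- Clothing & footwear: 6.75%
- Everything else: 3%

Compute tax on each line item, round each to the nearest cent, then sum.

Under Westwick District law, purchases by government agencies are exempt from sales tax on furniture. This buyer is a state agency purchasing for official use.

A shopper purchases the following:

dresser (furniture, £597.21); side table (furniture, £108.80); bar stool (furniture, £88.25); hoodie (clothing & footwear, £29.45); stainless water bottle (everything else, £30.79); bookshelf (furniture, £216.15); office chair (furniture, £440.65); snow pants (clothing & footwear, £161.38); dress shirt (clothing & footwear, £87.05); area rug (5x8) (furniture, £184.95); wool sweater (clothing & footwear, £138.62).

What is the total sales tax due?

Dresser £597.21: furniture, buyer-exempt → 0% → £0.00
Side table £108.80: furniture, buyer-exempt → 0% → £0.00
Bar stool £88.25: furniture, buyer-exempt → 0% → £0.00
Hoodie £29.45: clothing & footwear → 6.75% → £1.99
Stainless water bottle £30.79: everything else → 3% → £0.92
Bookshelf £216.15: furniture, buyer-exempt → 0% → £0.00
Office chair £440.65: furniture, buyer-exempt → 0% → £0.00
Snow pants £161.38: clothing & footwear → 6.75% → £10.89
Dress shirt £87.05: clothing & footwear → 6.75% → £5.88
Area rug (5x8) £184.95: furniture, buyer-exempt → 0% → £0.00
Wool sweater £138.62: clothing & footwear → 6.75% → £9.36
Total tax = £1.99 + £0.92 + £10.89 + £5.88 + £9.36 = £29.04

£29.04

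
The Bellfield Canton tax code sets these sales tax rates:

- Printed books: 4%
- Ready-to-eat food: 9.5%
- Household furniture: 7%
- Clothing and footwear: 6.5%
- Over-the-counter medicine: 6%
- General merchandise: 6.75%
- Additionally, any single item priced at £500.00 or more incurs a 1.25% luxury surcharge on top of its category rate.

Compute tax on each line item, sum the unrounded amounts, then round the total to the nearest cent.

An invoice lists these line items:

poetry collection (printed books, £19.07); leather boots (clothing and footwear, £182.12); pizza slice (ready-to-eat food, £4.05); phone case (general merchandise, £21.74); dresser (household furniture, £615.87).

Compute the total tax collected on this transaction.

£65.26

Poetry collection £19.07: printed books → 4% → £0.7628
Leather boots £182.12: clothing and footwear → 6.5% → £11.8378
Pizza slice £4.05: ready-to-eat food → 9.5% → £0.38475
Phone case £21.74: general merchandise → 6.75% → £1.46745
Dresser £615.87: household furniture → 7% + 1.25% surcharge = 8.25% → £50.809275
Unrounded tax sum = £65.262075 → £65.26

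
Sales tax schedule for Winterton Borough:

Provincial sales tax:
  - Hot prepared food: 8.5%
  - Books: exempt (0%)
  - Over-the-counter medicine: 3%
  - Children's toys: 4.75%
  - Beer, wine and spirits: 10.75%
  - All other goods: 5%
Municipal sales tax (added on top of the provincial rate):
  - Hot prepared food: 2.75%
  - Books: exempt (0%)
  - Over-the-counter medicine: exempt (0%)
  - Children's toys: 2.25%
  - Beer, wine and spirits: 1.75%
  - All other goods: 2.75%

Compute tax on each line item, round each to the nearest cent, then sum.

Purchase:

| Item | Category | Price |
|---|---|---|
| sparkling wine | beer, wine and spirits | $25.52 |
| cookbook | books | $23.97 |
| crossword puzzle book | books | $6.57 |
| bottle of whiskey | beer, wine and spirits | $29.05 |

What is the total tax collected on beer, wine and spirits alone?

Sparkling wine $25.52: beer, wine and spirits → 10.75% + 1.75% municipal = 12.5% → $3.19
Bottle of whiskey $29.05: beer, wine and spirits → 10.75% + 1.75% municipal = 12.5% → $3.63
Tax on beer, wine and spirits = $3.19 + $3.63 = $6.82

$6.82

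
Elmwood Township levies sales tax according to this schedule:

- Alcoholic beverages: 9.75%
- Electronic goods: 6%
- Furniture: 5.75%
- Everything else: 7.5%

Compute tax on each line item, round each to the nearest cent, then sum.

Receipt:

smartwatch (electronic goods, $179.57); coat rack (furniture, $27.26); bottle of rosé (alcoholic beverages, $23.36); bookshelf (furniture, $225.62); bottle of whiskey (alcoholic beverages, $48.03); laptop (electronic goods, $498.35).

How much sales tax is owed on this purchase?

Smartwatch $179.57: electronic goods → 6% → $10.77
Coat rack $27.26: furniture → 5.75% → $1.57
Bottle of rosé $23.36: alcoholic beverages → 9.75% → $2.28
Bookshelf $225.62: furniture → 5.75% → $12.97
Bottle of whiskey $48.03: alcoholic beverages → 9.75% → $4.68
Laptop $498.35: electronic goods → 6% → $29.90
Total tax = $10.77 + $1.57 + $2.28 + $12.97 + $4.68 + $29.90 = $62.17

$62.17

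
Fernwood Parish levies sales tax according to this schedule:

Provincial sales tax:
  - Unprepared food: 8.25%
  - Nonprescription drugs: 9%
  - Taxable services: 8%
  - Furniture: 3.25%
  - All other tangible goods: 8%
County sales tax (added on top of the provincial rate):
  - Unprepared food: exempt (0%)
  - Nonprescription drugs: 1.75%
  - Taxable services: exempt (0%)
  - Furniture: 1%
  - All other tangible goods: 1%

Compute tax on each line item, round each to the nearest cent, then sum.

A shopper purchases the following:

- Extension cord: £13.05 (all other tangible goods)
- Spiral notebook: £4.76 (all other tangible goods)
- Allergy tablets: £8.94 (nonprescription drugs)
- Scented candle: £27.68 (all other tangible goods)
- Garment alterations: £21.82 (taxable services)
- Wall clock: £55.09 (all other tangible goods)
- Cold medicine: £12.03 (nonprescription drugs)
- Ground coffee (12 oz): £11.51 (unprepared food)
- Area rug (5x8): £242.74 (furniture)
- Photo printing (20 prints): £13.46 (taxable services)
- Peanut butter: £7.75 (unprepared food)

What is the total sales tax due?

Extension cord £13.05: all other tangible goods → 8% + 1% county = 9% → £1.17
Spiral notebook £4.76: all other tangible goods → 8% + 1% county = 9% → £0.43
Allergy tablets £8.94: nonprescription drugs → 9% + 1.75% county = 10.75% → £0.96
Scented candle £27.68: all other tangible goods → 8% + 1% county = 9% → £2.49
Garment alterations £21.82: taxable services → 8% + 0% county = 8% → £1.75
Wall clock £55.09: all other tangible goods → 8% + 1% county = 9% → £4.96
Cold medicine £12.03: nonprescription drugs → 9% + 1.75% county = 10.75% → £1.29
Ground coffee (12 oz) £11.51: unprepared food → 8.25% + 0% county = 8.25% → £0.95
Area rug (5x8) £242.74: furniture → 3.25% + 1% county = 4.25% → £10.32
Photo printing (20 prints) £13.46: taxable services → 8% + 0% county = 8% → £1.08
Peanut butter £7.75: unprepared food → 8.25% + 0% county = 8.25% → £0.64
Total tax = £1.17 + £0.43 + £0.96 + £2.49 + £1.75 + £4.96 + £1.29 + £0.95 + £10.32 + £1.08 + £0.64 = £26.04

£26.04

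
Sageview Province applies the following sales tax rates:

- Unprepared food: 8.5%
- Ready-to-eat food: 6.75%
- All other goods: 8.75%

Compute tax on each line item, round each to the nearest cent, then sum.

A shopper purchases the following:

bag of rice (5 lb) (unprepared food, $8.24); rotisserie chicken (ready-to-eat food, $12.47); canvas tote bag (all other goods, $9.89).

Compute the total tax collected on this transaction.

Bag of rice (5 lb) $8.24: unprepared food → 8.5% → $0.70
Rotisserie chicken $12.47: ready-to-eat food → 6.75% → $0.84
Canvas tote bag $9.89: all other goods → 8.75% → $0.87
Total tax = $0.70 + $0.84 + $0.87 = $2.41

$2.41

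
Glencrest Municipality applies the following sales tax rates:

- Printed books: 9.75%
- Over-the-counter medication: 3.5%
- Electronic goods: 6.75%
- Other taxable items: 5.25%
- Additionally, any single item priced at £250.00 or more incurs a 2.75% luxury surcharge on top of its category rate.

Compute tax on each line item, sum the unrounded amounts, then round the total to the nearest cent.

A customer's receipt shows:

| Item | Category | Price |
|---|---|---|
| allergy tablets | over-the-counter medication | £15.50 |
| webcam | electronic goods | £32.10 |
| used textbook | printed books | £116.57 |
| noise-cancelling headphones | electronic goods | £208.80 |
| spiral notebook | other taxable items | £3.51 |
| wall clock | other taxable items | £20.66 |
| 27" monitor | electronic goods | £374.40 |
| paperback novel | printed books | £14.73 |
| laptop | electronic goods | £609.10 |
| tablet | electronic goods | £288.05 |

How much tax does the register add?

£151.67

Allergy tablets £15.50: over-the-counter medication → 3.5% → £0.5425
Webcam £32.10: electronic goods → 6.75% → £2.16675
Used textbook £116.57: printed books → 9.75% → £11.365575
Noise-cancelling headphones £208.80: electronic goods → 6.75% → £14.094
Spiral notebook £3.51: other taxable items → 5.25% → £0.184275
Wall clock £20.66: other taxable items → 5.25% → £1.08465
27" monitor £374.40: electronic goods → 6.75% + 2.75% surcharge = 9.5% → £35.568
Paperback novel £14.73: printed books → 9.75% → £1.436175
Laptop £609.10: electronic goods → 6.75% + 2.75% surcharge = 9.5% → £57.8645
Tablet £288.05: electronic goods → 6.75% + 2.75% surcharge = 9.5% → £27.36475
Unrounded tax sum = £151.671175 → £151.67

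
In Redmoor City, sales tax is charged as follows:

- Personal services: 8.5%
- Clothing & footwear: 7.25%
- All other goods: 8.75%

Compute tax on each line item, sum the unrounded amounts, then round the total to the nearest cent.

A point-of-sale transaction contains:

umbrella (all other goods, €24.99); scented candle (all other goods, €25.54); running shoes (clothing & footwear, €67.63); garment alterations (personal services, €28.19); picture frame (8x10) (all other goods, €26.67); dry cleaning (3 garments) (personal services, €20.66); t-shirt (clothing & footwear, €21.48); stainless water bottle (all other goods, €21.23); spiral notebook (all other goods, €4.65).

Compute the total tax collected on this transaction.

Umbrella €24.99: all other goods → 8.75% → €2.186625
Scented candle €25.54: all other goods → 8.75% → €2.23475
Running shoes €67.63: clothing & footwear → 7.25% → €4.903175
Garment alterations €28.19: personal services → 8.5% → €2.39615
Picture frame (8x10) €26.67: all other goods → 8.75% → €2.333625
Dry cleaning (3 garments) €20.66: personal services → 8.5% → €1.7561
T-shirt €21.48: clothing & footwear → 7.25% → €1.5573
Stainless water bottle €21.23: all other goods → 8.75% → €1.857625
Spiral notebook €4.65: all other goods → 8.75% → €0.406875
Unrounded tax sum = €19.632225 → €19.63

€19.63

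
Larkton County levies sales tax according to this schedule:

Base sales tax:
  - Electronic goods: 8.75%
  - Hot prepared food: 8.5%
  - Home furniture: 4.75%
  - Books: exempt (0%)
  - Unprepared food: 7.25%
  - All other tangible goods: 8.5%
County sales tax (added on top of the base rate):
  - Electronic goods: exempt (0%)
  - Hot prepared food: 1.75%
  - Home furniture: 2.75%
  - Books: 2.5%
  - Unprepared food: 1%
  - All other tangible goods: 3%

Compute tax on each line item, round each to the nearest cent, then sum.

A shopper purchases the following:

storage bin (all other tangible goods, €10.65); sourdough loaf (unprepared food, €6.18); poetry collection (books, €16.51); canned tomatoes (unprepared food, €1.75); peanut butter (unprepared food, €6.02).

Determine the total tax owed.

Storage bin €10.65: all other tangible goods → 8.5% + 3% county = 11.5% → €1.22
Sourdough loaf €6.18: unprepared food → 7.25% + 1% county = 8.25% → €0.51
Poetry collection €16.51: books → 0% + 2.5% county = 2.5% → €0.41
Canned tomatoes €1.75: unprepared food → 7.25% + 1% county = 8.25% → €0.14
Peanut butter €6.02: unprepared food → 7.25% + 1% county = 8.25% → €0.50
Total tax = €1.22 + €0.51 + €0.41 + €0.14 + €0.50 = €2.78

€2.78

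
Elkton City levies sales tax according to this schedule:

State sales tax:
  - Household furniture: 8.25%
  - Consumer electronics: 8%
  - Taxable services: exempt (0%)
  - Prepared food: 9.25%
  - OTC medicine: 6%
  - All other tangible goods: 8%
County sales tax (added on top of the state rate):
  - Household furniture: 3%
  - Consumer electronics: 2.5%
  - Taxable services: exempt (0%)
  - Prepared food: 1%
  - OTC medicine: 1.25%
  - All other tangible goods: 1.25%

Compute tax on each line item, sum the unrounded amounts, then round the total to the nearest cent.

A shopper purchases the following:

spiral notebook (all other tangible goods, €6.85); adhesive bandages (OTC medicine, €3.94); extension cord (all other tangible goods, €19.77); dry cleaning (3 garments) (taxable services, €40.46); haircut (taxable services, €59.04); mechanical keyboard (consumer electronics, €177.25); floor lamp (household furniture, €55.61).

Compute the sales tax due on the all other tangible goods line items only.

Spiral notebook €6.85: all other tangible goods → 8% + 1.25% county = 9.25% → €0.633625
Extension cord €19.77: all other tangible goods → 8% + 1.25% county = 9.25% → €1.828725
Tax on all other tangible goods: unrounded sum = €2.46235 → €2.46

€2.46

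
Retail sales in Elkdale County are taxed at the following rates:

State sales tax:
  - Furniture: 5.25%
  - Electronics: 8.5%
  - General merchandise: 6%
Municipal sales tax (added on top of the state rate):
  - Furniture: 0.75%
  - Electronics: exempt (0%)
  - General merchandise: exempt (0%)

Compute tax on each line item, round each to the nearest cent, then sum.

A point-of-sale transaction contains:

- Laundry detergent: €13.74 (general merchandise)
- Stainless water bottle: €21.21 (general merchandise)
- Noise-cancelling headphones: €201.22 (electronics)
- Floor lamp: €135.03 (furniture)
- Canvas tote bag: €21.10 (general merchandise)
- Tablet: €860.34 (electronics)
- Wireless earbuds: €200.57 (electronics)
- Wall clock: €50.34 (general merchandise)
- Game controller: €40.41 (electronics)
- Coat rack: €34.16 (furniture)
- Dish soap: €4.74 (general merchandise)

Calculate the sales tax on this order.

€127.52

Laundry detergent €13.74: general merchandise → 6% + 0% municipal = 6% → €0.82
Stainless water bottle €21.21: general merchandise → 6% + 0% municipal = 6% → €1.27
Noise-cancelling headphones €201.22: electronics → 8.5% + 0% municipal = 8.5% → €17.10
Floor lamp €135.03: furniture → 5.25% + 0.75% municipal = 6% → €8.10
Canvas tote bag €21.10: general merchandise → 6% + 0% municipal = 6% → €1.27
Tablet €860.34: electronics → 8.5% + 0% municipal = 8.5% → €73.13
Wireless earbuds €200.57: electronics → 8.5% + 0% municipal = 8.5% → €17.05
Wall clock €50.34: general merchandise → 6% + 0% municipal = 6% → €3.02
Game controller €40.41: electronics → 8.5% + 0% municipal = 8.5% → €3.43
Coat rack €34.16: furniture → 5.25% + 0.75% municipal = 6% → €2.05
Dish soap €4.74: general merchandise → 6% + 0% municipal = 6% → €0.28
Total tax = €0.82 + €1.27 + €17.10 + €8.10 + €1.27 + €73.13 + €17.05 + €3.02 + €3.43 + €2.05 + €0.28 = €127.52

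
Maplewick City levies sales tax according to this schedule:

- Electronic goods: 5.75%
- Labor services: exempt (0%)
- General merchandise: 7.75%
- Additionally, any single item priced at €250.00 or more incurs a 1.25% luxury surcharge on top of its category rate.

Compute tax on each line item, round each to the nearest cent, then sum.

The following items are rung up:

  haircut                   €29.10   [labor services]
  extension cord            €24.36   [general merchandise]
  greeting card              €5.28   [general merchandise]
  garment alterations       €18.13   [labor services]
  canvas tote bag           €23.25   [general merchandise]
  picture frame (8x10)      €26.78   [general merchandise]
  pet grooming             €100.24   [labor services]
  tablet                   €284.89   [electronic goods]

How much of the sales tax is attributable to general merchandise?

€6.18

Extension cord €24.36: general merchandise → 7.75% → €1.89
Greeting card €5.28: general merchandise → 7.75% → €0.41
Canvas tote bag €23.25: general merchandise → 7.75% → €1.80
Picture frame (8x10) €26.78: general merchandise → 7.75% → €2.08
Tax on general merchandise = €1.89 + €0.41 + €1.80 + €2.08 = €6.18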